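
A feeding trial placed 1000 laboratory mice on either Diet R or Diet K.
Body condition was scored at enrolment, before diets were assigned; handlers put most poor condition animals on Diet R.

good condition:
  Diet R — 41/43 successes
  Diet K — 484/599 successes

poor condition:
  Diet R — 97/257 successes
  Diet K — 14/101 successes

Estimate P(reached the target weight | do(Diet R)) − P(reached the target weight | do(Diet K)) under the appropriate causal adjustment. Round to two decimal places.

Within every starting body condition level Diet R has the higher rate, yet pooled Diet K does — Simpson's reversal.
Starting body condition satisfies the back-door criterion: it is not a descendant of the diet, and it blocks the spurious path from diet to outcome. Adjusting for it (i.e., using the within-starting body condition rates) gives the causal effect.
Adjusting over the population distribution of starting body condition: 0.642·(0.953−0.808) + 0.358·(0.377−0.139) = +0.179.

+0.18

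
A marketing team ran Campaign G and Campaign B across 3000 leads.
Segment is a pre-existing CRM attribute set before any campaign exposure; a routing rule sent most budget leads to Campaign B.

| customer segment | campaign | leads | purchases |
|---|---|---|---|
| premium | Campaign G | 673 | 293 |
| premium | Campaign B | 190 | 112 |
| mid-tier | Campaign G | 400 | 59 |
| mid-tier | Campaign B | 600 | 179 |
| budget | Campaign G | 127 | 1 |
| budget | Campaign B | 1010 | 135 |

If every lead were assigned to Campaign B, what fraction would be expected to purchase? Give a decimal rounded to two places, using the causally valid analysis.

0.32

The customer segment-specific comparison favours Campaign B throughout, but the pooled figures favour Campaign G. The question is whether to condition on customer segment.
Customer segment differs across campaigns for reasons unrelated to any effect of the campaign itself, and it separately predicts the outcome — a classic confounder. We must compare within customer segment levels.
Standardising Campaign B to the population customer segment mix: 0.288·112/190 + 0.333·179/600 + 0.379·135/1010 = 0.320.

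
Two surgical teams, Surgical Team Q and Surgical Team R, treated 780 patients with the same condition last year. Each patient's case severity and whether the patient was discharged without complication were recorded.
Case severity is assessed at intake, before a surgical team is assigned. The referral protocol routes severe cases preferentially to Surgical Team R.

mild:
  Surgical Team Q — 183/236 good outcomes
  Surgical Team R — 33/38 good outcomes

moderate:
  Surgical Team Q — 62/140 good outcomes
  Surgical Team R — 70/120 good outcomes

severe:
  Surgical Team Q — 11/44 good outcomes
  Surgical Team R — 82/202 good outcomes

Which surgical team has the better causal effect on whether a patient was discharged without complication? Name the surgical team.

Within every case severity level Surgical Team R has the higher rate, yet pooled Surgical Team Q does — Simpson's reversal.
Case severity satisfies the back-door criterion: it is not a descendant of the surgical team, and it blocks the spurious path from surgical team to outcome. Adjusting for it (i.e., using the within-case severity rates) gives the causal effect.
Within each level — mild: 77.5% vs 86.8%; moderate: 44.3% vs 58.3%; severe: 25.0% vs 40.6% — Surgical Team R is higher every time.

Surgical Team R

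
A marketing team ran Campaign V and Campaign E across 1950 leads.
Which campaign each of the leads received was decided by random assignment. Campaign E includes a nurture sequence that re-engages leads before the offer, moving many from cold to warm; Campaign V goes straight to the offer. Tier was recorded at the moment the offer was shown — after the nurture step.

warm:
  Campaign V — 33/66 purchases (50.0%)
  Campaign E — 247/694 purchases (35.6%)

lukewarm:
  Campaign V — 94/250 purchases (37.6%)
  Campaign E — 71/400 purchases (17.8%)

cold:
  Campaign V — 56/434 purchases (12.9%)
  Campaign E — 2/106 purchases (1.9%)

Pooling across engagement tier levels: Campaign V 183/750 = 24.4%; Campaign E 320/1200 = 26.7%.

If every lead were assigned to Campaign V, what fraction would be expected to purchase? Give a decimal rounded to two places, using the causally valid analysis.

0.24

The distribution of engagement tier is itself part of what the campaign does — it is an intermediate outcome. Holding it fixed would remove that part of the effect; the total effect is the pooled difference.
So P(outcome | do(Campaign V)) is just the pooled rate for Campaign V: 183/750 = 0.244.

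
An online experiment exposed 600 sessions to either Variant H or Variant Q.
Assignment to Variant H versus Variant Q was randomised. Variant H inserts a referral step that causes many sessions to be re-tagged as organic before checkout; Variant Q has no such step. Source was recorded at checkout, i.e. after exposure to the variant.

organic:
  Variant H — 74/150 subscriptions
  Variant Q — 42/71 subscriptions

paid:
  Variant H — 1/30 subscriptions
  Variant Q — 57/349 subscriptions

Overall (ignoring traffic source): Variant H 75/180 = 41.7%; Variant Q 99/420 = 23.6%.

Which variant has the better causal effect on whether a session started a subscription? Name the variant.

Variant H

The stratified and pooled comparisons disagree (Variant Q wins within each traffic source; Variant H wins overall), so the answer turns on the causal role of traffic source.
Stratifying would compare variants among sessions the variants themselves sorted into traffic source groups — a form of selection on an intermediate. The unconditioned pooled rates give the total causal effect.
Pooled: Variant H 41.7% vs Variant Q 23.6%; Variant H is higher overall.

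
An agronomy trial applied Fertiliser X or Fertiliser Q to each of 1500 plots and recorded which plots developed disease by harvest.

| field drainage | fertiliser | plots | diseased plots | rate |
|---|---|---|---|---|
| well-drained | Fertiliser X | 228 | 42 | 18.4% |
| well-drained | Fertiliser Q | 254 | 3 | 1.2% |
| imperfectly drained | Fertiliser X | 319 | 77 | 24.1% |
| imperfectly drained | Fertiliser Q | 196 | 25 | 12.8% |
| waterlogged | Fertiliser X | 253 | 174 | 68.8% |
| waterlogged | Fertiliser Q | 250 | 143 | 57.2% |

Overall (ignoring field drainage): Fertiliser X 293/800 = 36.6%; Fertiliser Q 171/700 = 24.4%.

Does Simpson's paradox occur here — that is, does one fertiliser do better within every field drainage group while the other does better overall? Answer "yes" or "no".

Within each field drainage level (well-drained 18.4% vs 1.2%; imperfectly drained 24.1% vs 12.8%; waterlogged 68.8% vs 57.2%), Fertiliser Q has the lower rate every time. Pooled: 36.6% vs 24.4% — Fertiliser Q has the lower rate overall. They agree.

no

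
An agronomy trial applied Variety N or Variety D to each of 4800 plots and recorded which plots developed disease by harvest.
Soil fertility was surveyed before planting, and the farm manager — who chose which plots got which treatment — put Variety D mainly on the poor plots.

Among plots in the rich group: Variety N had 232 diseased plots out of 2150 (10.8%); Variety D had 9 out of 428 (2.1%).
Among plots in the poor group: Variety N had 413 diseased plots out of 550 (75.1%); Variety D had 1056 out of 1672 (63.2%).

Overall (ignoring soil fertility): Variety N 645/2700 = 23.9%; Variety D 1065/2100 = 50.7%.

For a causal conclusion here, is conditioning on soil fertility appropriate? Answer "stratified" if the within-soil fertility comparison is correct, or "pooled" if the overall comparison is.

Variety D is lower inside every soil fertility stratum but Variety N is lower in aggregate. Whether to stratify depends on how soil fertility relates to the variety.
Nothing the variety does changes soil fertility; the imbalance is an allocation artefact. With soil fertility also predicting the outcome, the pooled figure is confounded, and the within-stratum comparison is the causal one.
Within each level — rich: 10.8% vs 2.1%; poor: 75.1% vs 63.2% — Variety D is lower every time.

stratified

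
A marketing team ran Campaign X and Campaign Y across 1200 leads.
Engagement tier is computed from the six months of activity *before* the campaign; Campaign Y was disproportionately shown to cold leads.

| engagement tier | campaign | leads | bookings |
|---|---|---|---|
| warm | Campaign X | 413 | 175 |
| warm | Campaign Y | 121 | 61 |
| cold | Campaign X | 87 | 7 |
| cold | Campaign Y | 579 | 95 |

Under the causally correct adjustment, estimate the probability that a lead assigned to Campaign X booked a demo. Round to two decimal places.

Since engagement tier is a pre-existing factor (not a product of the campaign) and it affects the outcome on its own, it is a confounder. The stratified rates, not the pooled rate, identify the causal effect.
Standardising Campaign X to the population engagement tier mix: 0.445·175/413 + 0.555·7/87 = 0.233.

0.23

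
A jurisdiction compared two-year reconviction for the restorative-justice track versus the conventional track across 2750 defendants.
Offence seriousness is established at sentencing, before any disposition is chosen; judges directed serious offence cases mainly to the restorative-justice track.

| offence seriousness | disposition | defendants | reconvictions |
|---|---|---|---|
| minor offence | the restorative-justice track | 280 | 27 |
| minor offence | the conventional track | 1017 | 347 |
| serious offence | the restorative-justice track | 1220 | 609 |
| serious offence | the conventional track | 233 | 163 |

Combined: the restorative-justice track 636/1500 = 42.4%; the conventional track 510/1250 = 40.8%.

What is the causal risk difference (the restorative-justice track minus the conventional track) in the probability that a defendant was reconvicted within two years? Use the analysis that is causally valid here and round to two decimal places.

-0.22

Since offence seriousness is a pre-existing factor (not a product of the disposition) and it affects the outcome on its own, it is a confounder. The stratified rates, not the pooled rate, identify the causal effect.
Adjusting over the population distribution of offence seriousness: 0.472·(0.096−0.341) + 0.528·(0.499−0.700) = -0.221.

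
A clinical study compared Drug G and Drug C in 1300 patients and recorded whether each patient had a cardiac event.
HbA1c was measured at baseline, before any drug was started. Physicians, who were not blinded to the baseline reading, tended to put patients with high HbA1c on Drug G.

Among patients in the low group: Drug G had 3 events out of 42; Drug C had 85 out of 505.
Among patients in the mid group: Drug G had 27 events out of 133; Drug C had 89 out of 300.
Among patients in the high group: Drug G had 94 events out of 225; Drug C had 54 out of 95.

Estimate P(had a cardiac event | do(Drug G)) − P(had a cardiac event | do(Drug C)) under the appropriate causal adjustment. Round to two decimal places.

The stratified and pooled comparisons disagree (Drug G wins within each HbA1c; Drug C wins overall), so the answer turns on the causal role of HbA1c.
Here HbA1c is a common cause — it drives both which drug a case falls under and the outcome. The crude comparison mixes populations; the stratum-specific rates are the causally relevant ones.
Adjusting over the population distribution of HbA1c: 0.421·(0.071−0.168) + 0.333·(0.203−0.297) + 0.246·(0.418−0.568) = -0.109.

-0.11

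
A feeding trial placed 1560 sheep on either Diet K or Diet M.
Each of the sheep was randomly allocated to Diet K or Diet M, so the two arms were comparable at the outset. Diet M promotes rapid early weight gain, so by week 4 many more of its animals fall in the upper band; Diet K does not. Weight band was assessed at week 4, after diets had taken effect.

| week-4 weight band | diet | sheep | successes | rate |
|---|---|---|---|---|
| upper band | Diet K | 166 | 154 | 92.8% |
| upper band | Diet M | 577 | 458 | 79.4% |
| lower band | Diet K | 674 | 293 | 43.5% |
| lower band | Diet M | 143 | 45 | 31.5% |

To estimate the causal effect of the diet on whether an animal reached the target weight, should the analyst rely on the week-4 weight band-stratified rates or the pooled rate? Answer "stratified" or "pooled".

The distribution of week-4 weight band is itself part of what the diet does — it is an intermediate outcome. Holding it fixed would remove that part of the effect; the total effect is the pooled difference.
Pooled: Diet K 53.2% vs Diet M 69.9%; Diet M is higher overall.

pooled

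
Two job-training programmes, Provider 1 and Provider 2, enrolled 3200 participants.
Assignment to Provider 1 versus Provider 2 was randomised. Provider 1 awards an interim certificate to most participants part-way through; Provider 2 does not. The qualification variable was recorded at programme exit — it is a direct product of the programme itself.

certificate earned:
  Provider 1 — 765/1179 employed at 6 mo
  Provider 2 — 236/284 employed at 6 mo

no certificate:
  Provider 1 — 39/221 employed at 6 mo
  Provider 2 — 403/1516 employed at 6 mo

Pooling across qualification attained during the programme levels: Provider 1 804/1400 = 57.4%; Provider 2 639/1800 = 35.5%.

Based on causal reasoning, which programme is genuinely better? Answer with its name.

The stratified and pooled comparisons disagree (Provider 2 wins within each qualification attained during the programme; Provider 1 wins overall), so the answer turns on the causal role of qualification attained during the programme.
Stratifying would compare programmes among participants the programmes themselves sorted into qualification attained during the programme groups — a form of selection on an intermediate. The unconditioned pooled rates give the total causal effect.
Pooled: Provider 1 57.4% vs Provider 2 35.5%; Provider 1 is higher overall.

Provider 1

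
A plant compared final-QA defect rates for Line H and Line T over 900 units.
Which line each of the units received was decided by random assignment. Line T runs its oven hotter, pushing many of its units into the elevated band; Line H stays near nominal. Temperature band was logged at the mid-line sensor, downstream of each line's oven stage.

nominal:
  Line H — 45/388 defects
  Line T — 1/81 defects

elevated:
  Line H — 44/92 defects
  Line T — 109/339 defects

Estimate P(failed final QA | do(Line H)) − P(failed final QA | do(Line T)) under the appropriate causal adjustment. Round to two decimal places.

In-process temperature band is downstream of the line. One should not condition on a consequence of treatment, so the overall rates are the right comparison.
The causal difference is the pooled difference: 0.185 − 0.262 = -0.076.

-0.08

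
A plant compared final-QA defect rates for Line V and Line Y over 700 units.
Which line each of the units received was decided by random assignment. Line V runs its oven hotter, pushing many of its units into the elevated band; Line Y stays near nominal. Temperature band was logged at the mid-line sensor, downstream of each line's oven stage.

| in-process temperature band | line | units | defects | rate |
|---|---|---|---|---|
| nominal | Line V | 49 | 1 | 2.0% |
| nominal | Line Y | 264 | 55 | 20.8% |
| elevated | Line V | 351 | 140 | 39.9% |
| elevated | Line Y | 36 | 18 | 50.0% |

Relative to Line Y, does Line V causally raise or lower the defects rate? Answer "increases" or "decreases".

In-process temperature band is recorded after the line and is itself shifted by it — it sits on the causal path from line to outcome. Conditioning on a mediator would strip out part of the effect we want; the pooled comparison gives the total causal effect.
Pooled: Line V 35.2% vs Line Y 24.3%; Line Y is lower overall.

increases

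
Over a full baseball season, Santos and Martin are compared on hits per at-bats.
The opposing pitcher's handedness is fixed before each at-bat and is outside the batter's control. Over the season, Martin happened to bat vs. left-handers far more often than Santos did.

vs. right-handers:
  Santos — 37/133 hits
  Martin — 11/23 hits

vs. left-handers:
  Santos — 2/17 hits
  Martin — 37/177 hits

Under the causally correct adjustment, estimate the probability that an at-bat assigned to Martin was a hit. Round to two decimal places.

0.33

The stratified and pooled comparisons disagree (Martin wins within each pitcher handedness; Santos wins overall), so the answer turns on the causal role of pitcher handedness.
Here pitcher handedness is a common cause — it drives both which player a case falls under and the outcome. The crude comparison mixes populations; the stratum-specific rates are the causally relevant ones.
Standardising Martin to the population pitcher handedness mix: 0.446·11/23 + 0.554·37/177 = 0.329.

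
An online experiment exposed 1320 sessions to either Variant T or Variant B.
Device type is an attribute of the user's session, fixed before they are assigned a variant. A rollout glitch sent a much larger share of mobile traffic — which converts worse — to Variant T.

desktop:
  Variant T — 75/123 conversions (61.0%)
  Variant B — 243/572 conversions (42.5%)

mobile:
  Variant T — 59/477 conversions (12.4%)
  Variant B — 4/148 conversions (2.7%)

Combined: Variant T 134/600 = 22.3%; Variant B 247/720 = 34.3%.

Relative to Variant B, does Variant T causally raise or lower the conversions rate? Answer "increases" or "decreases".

Variant T is higher inside every device type stratum but Variant B is higher in aggregate. Whether to stratify depends on how device type relates to the variant.
Device type differs across variants for reasons unrelated to any effect of the variant itself, and it separately predicts the outcome — a classic confounder. We must compare within device type levels.
Within each level — desktop: 61.0% vs 42.5%; mobile: 12.4% vs 2.7% — Variant T is higher every time.

increases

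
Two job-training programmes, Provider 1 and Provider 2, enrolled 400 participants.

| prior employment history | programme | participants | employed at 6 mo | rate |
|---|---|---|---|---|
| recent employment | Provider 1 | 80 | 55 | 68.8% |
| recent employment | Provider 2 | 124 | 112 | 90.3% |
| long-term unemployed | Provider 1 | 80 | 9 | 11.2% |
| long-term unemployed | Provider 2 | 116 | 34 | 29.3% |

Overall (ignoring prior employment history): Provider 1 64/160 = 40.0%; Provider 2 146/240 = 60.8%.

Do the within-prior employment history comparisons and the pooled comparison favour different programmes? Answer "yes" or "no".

no

Within each prior employment history level (recent employment 68.8% vs 90.3%; long-term unemployed 11.2% vs 29.3%), Provider 2 has the higher rate every time. Pooled: 40.0% vs 60.8% — Provider 2 has the higher rate overall. They agree.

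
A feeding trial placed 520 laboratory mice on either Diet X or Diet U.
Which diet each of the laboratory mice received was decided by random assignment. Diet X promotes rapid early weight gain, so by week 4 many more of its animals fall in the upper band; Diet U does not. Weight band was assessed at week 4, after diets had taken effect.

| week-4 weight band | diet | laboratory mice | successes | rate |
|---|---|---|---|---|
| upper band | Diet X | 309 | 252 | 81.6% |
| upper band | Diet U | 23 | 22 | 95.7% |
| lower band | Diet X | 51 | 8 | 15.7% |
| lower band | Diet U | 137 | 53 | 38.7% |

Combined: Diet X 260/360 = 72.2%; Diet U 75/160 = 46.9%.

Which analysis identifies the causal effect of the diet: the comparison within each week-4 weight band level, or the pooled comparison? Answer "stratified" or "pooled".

The week-4 weight band-specific comparison favours Diet U throughout, but the pooled figures favour Diet X. The question is whether to condition on week-4 weight band.
Week-4 weight band is downstream of the diet. One should not condition on a consequence of treatment, so the overall rates are the right comparison.
Pooled: Diet X 72.2% vs Diet U 46.9%; Diet X is higher overall.

pooled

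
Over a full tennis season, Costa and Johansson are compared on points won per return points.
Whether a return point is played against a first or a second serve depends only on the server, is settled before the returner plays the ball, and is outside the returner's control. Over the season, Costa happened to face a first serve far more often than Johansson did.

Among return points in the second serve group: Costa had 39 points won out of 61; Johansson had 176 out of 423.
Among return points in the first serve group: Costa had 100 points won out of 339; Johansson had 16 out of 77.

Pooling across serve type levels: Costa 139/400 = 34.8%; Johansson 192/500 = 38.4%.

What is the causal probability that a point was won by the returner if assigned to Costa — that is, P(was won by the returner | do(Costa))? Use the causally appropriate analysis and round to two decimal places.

0.48

The stratified and pooled comparisons disagree (Costa wins within each serve type; Johansson wins overall), so the answer turns on the causal role of serve type.
Serve type satisfies the back-door criterion: it is not a descendant of the player, and it blocks the spurious path from player to outcome. Adjusting for it (i.e., using the within-serve type rates) gives the causal effect.
Standardising Costa to the population serve type mix: 0.538·39/61 + 0.462·100/339 = 0.480.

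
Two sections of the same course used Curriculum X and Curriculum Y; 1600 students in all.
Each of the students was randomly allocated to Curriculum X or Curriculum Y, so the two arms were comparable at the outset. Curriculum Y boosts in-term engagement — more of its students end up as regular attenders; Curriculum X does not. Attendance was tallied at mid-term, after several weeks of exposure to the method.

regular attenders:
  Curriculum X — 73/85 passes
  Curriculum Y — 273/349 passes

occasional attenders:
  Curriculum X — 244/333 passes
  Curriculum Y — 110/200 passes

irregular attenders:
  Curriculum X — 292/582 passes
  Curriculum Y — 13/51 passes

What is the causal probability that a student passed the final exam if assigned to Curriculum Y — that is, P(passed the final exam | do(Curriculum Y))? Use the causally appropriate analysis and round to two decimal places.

Mid-term attendance lies on the pathway teaching method → mid-term attendance → outcome, so adjusting for it blocks the indirect effect. For the total causal effect of teaching method, use the unadjusted pooled rates.
So P(outcome | do(Curriculum Y)) is just the pooled rate for Curriculum Y: 396/600 = 0.660.

0.66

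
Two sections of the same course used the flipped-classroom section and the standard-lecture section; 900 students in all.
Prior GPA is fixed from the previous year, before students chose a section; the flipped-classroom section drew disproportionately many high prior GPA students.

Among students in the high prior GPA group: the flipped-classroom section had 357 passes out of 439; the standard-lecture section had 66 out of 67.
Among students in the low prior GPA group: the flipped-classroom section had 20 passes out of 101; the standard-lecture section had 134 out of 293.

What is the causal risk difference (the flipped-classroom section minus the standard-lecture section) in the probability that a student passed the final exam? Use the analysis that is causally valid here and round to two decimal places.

Prior GPA band differs across teaching methods for reasons unrelated to any effect of the teaching method itself, and it separately predicts the outcome — a classic confounder. We must compare within prior GPA band levels.
Adjusting over the population distribution of prior GPA band: 0.562·(0.813−0.985) + 0.438·(0.198−0.457) = -0.210.

-0.21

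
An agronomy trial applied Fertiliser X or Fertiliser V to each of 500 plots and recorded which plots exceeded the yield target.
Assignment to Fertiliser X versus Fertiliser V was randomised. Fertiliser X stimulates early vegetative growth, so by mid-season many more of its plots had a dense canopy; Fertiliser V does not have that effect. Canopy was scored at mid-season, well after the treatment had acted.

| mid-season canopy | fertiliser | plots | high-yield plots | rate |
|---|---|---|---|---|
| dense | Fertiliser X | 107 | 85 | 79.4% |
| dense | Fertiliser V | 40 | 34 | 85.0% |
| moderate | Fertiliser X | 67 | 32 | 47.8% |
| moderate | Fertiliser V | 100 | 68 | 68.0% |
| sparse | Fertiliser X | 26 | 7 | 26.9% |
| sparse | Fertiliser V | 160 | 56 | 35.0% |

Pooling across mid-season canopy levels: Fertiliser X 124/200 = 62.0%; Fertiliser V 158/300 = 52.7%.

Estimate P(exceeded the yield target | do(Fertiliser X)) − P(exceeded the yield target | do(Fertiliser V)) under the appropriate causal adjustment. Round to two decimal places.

+0.09

Fertiliser V is higher inside every mid-season canopy stratum but Fertiliser X is higher in aggregate. Whether to stratify depends on how mid-season canopy relates to the fertiliser.
The distribution of mid-season canopy is itself part of what the fertiliser does — it is an intermediate outcome. Holding it fixed would remove that part of the effect; the total effect is the pooled difference.
The causal difference is the pooled difference: 0.620 − 0.527 = +0.093.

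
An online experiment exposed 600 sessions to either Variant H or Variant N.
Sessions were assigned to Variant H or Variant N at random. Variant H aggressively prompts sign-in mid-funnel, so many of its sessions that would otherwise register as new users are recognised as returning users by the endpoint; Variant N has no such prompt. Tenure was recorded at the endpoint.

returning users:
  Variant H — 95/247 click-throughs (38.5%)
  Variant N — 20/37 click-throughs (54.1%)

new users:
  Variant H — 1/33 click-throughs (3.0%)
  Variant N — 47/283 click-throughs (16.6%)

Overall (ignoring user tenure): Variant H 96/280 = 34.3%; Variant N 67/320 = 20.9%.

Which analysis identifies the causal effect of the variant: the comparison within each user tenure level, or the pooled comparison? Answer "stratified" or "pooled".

pooled

User tenure lies on the pathway variant → user tenure → outcome, so adjusting for it blocks the indirect effect. For the total causal effect of variant, use the unadjusted pooled rates.
Pooled: Variant H 34.3% vs Variant N 20.9%; Variant H is higher overall.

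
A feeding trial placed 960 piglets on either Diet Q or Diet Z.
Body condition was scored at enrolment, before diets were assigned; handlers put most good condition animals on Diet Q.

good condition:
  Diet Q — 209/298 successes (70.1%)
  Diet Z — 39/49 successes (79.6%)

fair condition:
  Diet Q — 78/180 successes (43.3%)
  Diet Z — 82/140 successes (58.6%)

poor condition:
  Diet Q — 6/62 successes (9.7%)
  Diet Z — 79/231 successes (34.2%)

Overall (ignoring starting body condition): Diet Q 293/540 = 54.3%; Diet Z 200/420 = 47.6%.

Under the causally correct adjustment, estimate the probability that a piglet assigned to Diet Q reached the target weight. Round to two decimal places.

0.43

Starting body condition is set before the diet has any effect — it is not caused by the diet — and it independently drives the outcome. That makes it a confounder, so the causal comparison is within starting body condition levels.
Standardising Diet Q to the population starting body condition mix: 0.361·209/298 + 0.333·78/180 + 0.305·6/62 = 0.427.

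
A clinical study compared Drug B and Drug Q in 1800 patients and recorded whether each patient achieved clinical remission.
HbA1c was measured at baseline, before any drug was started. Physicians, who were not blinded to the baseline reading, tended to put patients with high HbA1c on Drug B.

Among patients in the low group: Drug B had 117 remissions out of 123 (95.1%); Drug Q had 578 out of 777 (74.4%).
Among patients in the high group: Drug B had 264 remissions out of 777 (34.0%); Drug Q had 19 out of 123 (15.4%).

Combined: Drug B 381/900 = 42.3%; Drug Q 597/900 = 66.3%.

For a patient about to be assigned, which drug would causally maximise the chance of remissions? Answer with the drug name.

The stratified and pooled comparisons disagree (Drug B wins within each HbA1c; Drug Q wins overall), so the answer turns on the causal role of HbA1c.
HbA1c satisfies the back-door criterion: it is not a descendant of the drug, and it blocks the spurious path from drug to outcome. Adjusting for it (i.e., using the within-HbA1c rates) gives the causal effect.
Within each level — low: 95.1% vs 74.4%; high: 34.0% vs 15.4% — Drug B is higher every time.

Drug B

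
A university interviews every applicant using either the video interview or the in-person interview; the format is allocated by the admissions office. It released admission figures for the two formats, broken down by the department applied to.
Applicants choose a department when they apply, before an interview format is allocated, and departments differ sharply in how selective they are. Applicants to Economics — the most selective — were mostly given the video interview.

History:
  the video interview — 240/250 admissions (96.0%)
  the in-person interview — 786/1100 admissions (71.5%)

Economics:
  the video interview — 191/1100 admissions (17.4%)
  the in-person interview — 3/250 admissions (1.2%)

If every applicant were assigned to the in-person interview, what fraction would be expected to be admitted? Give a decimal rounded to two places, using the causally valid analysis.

0.36

The department-specific comparison favours the video interview throughout, but the pooled figures favour the in-person interview. The question is whether to condition on department.
Nothing the interview format does changes department; the imbalance is an allocation artefact. With department also predicting the outcome, the pooled figure is confounded, and the within-stratum comparison is the causal one.
Standardising the in-person interview to the population department mix: 0.500·786/1100 + 0.500·3/250 = 0.363.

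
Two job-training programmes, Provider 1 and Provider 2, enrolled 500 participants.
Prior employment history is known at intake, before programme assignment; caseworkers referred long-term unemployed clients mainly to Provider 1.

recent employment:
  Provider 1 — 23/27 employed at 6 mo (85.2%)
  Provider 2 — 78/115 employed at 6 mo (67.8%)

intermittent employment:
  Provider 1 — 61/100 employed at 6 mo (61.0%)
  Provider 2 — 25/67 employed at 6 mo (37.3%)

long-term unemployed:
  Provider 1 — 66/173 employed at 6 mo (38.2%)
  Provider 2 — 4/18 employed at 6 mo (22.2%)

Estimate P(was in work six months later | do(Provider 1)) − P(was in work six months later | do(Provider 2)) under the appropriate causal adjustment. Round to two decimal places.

+0.19

Here prior employment history is a common cause — it drives both which programme a case falls under and the outcome. The crude comparison mixes populations; the stratum-specific rates are the causally relevant ones.
Adjusting over the population distribution of prior employment history: 0.284·(0.852−0.678) + 0.334·(0.610−0.373) + 0.382·(0.382−0.222) = +0.189.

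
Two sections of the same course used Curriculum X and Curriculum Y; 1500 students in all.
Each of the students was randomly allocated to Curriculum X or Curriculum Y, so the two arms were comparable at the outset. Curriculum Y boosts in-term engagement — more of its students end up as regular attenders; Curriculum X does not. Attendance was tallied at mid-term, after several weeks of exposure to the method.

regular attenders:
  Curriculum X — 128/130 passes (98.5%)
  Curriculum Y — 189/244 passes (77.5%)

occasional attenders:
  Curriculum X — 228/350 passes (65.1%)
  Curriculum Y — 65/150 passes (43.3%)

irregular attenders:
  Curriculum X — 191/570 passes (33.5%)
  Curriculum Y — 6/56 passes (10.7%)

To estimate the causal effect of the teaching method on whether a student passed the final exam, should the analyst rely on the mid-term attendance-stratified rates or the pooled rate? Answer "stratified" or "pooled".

Because the teaching method influences mid-term attendance, mid-term attendance is a post-treatment mediator, not a confounder. Stratifying on it would bias the estimate; the causal effect is the crude pooled difference.
Pooled: Curriculum X 52.1% vs Curriculum Y 57.8%; Curriculum Y is higher overall.

pooled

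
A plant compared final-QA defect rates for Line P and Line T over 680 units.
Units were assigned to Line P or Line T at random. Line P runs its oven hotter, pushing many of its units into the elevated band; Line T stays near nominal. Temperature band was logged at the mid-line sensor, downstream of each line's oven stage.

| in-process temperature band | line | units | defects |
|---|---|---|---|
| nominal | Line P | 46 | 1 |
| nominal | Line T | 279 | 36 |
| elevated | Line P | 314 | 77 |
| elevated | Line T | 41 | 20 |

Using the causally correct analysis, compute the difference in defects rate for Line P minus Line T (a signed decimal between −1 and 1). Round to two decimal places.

The stratified and pooled comparisons disagree (Line P wins within each in-process temperature band; Line T wins overall), so the answer turns on the causal role of in-process temperature band.
Stratifying would compare lines among units the lines themselves sorted into in-process temperature band groups — a form of selection on an intermediate. The unconditioned pooled rates give the total causal effect.
The causal difference is the pooled difference: 0.217 − 0.175 = +0.042.

+0.04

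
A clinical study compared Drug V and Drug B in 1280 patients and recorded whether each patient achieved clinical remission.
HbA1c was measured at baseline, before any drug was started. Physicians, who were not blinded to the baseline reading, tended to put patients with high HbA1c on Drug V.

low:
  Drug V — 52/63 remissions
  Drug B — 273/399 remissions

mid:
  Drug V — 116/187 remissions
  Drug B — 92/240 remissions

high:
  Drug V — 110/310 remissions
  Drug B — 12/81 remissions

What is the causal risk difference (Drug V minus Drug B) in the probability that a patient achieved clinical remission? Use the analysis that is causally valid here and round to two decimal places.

+0.19

Within every HbA1c level Drug V has the higher rate, yet pooled Drug B does — Simpson's reversal.
Since HbA1c is a pre-existing factor (not a product of the drug) and it affects the outcome on its own, it is a confounder. The stratified rates, not the pooled rate, identify the causal effect.
Adjusting over the population distribution of HbA1c: 0.361·(0.825−0.684) + 0.334·(0.620−0.383) + 0.305·(0.355−0.148) = +0.193.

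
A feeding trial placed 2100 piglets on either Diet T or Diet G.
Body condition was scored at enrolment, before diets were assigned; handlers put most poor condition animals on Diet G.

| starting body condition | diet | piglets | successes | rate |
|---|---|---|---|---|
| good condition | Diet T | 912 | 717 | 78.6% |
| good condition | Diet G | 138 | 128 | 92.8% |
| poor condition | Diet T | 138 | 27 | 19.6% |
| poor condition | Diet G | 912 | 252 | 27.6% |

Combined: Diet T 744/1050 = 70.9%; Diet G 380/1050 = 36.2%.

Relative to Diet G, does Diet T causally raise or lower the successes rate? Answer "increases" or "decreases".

decreases

The starting body condition-specific comparison favours Diet G throughout, but the pooled figures favour Diet T. The question is whether to condition on starting body condition.
Here starting body condition is a common cause — it drives both which diet a case falls under and the outcome. The crude comparison mixes populations; the stratum-specific rates are the causally relevant ones.
Within each level — good condition: 78.6% vs 92.8%; poor condition: 19.6% vs 27.6% — Diet G is higher every time.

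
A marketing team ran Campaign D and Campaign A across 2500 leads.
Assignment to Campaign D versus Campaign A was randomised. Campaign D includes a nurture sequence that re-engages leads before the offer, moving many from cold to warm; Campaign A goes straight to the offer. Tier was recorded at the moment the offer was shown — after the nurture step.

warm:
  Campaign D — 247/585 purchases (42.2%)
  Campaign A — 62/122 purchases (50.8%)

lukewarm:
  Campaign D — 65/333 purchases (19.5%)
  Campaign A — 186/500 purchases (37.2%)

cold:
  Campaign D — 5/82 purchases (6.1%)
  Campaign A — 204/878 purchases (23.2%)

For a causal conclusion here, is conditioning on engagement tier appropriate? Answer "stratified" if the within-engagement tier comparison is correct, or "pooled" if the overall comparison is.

Within every engagement tier level Campaign A has the higher rate, yet pooled Campaign D does — Simpson's reversal.
Stratifying would compare campaigns among leads the campaigns themselves sorted into engagement tier groups — a form of selection on an intermediate. The unconditioned pooled rates give the total causal effect.
Pooled: Campaign D 31.7% vs Campaign A 30.1%; Campaign D is higher overall.

pooled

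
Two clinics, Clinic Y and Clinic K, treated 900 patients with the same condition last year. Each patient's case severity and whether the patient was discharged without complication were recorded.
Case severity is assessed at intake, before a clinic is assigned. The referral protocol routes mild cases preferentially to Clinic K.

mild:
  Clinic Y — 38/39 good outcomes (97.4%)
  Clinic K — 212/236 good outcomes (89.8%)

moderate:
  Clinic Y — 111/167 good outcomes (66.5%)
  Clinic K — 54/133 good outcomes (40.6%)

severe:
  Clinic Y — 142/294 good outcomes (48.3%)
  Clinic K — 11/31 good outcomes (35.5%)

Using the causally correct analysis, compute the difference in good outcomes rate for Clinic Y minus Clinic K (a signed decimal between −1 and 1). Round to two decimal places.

+0.16

The stratified and pooled comparisons disagree (Clinic Y wins within each case severity; Clinic K wins overall), so the answer turns on the causal role of case severity.
Case severity differs across clinics for reasons unrelated to any effect of the clinic itself, and it separately predicts the outcome — a classic confounder. We must compare within case severity levels.
Adjusting over the population distribution of case severity: 0.306·(0.974−0.898) + 0.333·(0.665−0.406) + 0.361·(0.483−0.355) = +0.156.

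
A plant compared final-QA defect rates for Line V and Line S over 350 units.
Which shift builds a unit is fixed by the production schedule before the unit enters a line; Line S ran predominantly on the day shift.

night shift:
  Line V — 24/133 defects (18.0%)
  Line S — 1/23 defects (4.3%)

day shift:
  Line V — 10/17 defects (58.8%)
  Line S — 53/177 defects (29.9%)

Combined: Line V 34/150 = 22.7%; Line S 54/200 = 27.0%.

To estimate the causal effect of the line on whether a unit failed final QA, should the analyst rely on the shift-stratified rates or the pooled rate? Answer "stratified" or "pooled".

stratified

Shift satisfies the back-door criterion: it is not a descendant of the line, and it blocks the spurious path from line to outcome. Adjusting for it (i.e., using the within-shift rates) gives the causal effect.
Within each level — night shift: 18.0% vs 4.3%; day shift: 58.8% vs 29.9% — Line S is lower every time.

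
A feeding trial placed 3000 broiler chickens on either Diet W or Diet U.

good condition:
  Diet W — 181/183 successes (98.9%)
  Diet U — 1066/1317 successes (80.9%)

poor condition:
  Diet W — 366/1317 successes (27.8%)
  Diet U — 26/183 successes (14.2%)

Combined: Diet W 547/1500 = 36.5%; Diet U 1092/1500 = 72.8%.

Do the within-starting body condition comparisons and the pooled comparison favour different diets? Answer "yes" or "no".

Within each starting body condition level (good condition 98.9% vs 80.9%; poor condition 27.8% vs 14.2%), Diet W has the higher rate every time. Pooled: 36.5% vs 72.8% — Diet U has the higher rate overall. The two comparisons disagree.

yes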